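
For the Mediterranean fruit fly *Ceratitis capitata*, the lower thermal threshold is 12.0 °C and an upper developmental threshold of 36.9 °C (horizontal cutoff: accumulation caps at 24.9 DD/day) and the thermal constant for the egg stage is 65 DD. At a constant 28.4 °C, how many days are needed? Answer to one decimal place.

4.0 days

Daily accumulation = 28.4 − 12.0 = 16.4 DD/day.
Duration = 65 / 16.4 = 3.963 ≈ 4.0 days.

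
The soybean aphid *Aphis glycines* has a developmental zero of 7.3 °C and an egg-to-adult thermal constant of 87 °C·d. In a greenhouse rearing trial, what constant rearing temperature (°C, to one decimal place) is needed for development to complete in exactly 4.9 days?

25.1 °C

Required daily accumulation = 87 / 4.9 = 17.755 DD/day.
T = T_base + 17.755 = 7.3 + 17.755 = 25.055 ≈ 25.1 °C.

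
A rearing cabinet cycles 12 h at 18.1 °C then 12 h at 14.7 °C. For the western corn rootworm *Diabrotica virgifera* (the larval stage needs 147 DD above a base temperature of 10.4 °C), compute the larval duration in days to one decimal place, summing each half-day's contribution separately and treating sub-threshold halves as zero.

24.5 days

Day half: max(0, 18.1 − 10.4) × 0.5 = 7.7 × 0.5 = 3.85 DD.
Night half: max(0, 14.7 − 10.4) × 0.5 = 4.3 × 0.5 = 2.15 DD.
Per 24 h: 6.00 DD/day.
Duration = 147 / 6.00 = 24.500 ≈ 24.5 days.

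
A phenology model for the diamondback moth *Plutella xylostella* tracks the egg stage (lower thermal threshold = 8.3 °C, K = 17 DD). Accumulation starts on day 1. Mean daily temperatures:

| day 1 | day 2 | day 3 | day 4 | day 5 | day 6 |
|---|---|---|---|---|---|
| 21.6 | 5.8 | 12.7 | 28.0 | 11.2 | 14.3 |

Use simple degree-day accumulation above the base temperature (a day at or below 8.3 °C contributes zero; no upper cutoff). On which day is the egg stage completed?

day 3

Daily DD above 8.3 °C: 13.3, 0.0, 4.4, 19.7, 2.9, 6.0.
Cumulative: 13.3, 13.3, 17.7, 37.4, 40.3, 46.3.
The total first reaches 17 DD on day 3.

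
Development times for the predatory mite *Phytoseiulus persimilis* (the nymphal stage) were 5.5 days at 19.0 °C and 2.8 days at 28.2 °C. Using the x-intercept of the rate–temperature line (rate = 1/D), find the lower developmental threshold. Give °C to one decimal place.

9.5 °C

Under the model K = D·(T − T_b), so D₁·(T₁ − T_b) = D₂·(T₂ − T_b).
5.5·(19.0 − T_b) = 2.8·(28.2 − T_b)
T_b = (5.5·19.0 − 2.8·28.2) / (5.5 − 2.8) = 25.54 / 2.7 = 9.459 °C ≈ 9.5 °C.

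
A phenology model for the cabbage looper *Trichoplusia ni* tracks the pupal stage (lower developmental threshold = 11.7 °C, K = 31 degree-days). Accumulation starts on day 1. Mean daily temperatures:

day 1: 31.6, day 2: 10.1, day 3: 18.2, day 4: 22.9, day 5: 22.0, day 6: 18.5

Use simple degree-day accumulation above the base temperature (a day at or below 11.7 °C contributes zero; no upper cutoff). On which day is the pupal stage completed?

day 4

Daily DD above 11.7 °C: 19.9, 0.0, 6.5, 11.2, 10.3, 6.8.
Cumulative: 19.9, 19.9, 26.4, 37.6, 47.9, 54.7.
The total first reaches 31 DD on day 4.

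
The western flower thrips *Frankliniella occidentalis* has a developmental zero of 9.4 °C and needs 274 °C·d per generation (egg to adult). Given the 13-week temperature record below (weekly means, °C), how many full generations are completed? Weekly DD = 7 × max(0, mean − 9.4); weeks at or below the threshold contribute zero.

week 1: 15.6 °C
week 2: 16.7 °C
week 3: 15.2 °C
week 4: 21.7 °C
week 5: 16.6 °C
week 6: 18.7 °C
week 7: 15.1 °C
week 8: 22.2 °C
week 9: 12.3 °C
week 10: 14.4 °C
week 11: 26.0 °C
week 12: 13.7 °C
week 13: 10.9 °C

Weekly DD (7 × max(0, T̄ − 9.4)): 43.4, 51.1, 40.6, 86.1, 50.4, 65.1, 39.9, 89.6, 20.3, 35.0, 116.2, 30.1, 10.5.
Season total = 678.3 DD.
Complete generations = ⌊678.3 / 274⌋ = 2.

2 generations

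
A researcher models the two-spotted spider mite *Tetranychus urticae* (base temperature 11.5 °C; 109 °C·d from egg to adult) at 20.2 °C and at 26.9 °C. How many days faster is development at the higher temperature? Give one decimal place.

5.5 days

At 20.2 °C: 109 / (20.2 − 11.5) = 109 / 8.7 = 12.529 d.
At 26.9 °C: 109 / (26.9 − 11.5) = 109 / 15.4 = 7.078 d.
Difference = |12.529 − 7.078| = 5.451 ≈ 5.5 days.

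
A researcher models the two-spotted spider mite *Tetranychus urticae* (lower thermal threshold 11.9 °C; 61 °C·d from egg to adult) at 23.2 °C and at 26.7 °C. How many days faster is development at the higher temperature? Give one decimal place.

At 23.2 °C: 61 / (23.2 − 11.9) = 61 / 11.3 = 5.398 d.
At 26.7 °C: 61 / (26.7 − 11.9) = 61 / 14.8 = 4.122 d.
Difference = |5.398 − 4.122| = 1.277 ≈ 1.3 days.

1.3 days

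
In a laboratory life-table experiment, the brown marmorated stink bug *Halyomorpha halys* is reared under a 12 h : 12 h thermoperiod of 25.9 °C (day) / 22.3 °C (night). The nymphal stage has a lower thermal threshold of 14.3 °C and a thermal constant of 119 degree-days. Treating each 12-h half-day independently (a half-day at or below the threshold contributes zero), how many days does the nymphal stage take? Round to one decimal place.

Day half: max(0, 25.9 − 14.3) × 0.5 = 11.6 × 0.5 = 5.80 DD.
Night half: max(0, 22.3 − 14.3) × 0.5 = 8.0 × 0.5 = 4.00 DD.
Per 24 h: 9.80 DD/day.
Duration = 119 / 9.80 = 12.143 ≈ 12.1 days.

12.1 days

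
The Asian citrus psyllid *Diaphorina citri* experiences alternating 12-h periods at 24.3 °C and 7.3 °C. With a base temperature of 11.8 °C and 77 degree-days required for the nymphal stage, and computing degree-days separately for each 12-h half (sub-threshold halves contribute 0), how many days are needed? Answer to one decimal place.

12.3 days

Day half: max(0, 24.3 − 11.8) × 0.5 = 12.5 × 0.5 = 6.25 DD.
Night half: max(0, 7.3 − 11.8) × 0.5 = 0.0 × 0.5 = 0.00 DD.
Per 24 h: 6.25 DD/day.
Duration = 77 / 6.25 = 12.320 ≈ 12.3 days.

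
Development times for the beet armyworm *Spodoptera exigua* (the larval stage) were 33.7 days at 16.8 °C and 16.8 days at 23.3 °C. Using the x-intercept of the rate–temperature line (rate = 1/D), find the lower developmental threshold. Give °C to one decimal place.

10.3 °C

Linear rate model ⇒ the product D·(T − T_b) is constant across temperatures.
33.7·(16.8 − T_b) = 16.8·(23.3 − T_b)
T_b = (33.7·16.8 − 16.8·23.3) / (33.7 − 16.8) = 174.72 / 16.9 = 10.338 °C ≈ 10.3 °C.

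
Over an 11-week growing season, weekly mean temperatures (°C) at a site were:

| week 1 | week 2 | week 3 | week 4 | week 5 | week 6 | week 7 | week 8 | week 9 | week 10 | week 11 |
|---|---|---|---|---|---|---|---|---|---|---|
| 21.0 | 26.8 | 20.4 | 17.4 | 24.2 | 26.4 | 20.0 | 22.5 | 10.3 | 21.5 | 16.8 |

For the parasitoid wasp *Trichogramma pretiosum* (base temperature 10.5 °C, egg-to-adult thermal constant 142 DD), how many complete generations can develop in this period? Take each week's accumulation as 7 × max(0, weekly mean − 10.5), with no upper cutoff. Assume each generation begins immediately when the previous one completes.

5 generations

Weekly DD (7 × max(0, T̄ − 10.5)): 73.5, 114.1, 69.3, 48.3, 95.9, 111.3, 66.5, 84.0, 0.0, 77.0, 44.1.
Season total = 784.0 DD.
Complete generations = ⌊784.0 / 142⌋ = 5.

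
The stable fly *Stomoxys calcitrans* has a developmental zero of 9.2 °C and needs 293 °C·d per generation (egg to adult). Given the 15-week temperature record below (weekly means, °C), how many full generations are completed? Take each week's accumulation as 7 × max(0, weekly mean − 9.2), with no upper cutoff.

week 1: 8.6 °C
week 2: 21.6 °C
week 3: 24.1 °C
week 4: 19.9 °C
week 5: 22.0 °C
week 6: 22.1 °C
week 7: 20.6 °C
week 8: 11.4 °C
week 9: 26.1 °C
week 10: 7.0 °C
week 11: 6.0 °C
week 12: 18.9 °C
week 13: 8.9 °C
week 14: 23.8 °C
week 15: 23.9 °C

3 generations

Weekly DD (7 × max(0, T̄ − 9.2)): 0.0, 86.8, 104.3, 74.9, 89.6, 90.3, 79.8, 15.4, 118.3, 0.0, 0.0, 67.9, 0.0, 102.2, 102.9.
Season total = 932.4 DD.
Complete generations = ⌊932.4 / 293⌋ = 3.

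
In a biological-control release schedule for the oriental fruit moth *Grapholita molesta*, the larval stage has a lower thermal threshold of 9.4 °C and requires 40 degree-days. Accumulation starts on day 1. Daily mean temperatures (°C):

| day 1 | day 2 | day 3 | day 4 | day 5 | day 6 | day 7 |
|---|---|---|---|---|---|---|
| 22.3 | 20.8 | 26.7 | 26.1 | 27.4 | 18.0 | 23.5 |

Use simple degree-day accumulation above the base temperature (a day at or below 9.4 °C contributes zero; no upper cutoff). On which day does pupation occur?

day 3

Daily DD above 9.4 °C: 12.9, 11.4, 17.3, 16.7, 18.0, 8.6, 14.1.
Cumulative: 12.9, 24.3, 41.6, 58.3, 76.3, 84.9, 99.0.
The total first reaches 40 DD on day 3.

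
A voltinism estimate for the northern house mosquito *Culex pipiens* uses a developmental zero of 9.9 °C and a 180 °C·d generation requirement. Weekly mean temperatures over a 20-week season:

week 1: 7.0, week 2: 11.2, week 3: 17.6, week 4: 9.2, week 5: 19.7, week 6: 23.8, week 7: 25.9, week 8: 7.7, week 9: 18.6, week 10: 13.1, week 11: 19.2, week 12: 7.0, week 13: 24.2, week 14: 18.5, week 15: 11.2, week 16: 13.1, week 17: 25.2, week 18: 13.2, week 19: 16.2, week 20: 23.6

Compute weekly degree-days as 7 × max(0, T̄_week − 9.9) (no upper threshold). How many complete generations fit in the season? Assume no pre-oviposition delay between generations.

Weekly DD (7 × max(0, T̄ − 9.9)): 0.0, 9.1, 53.9, 0.0, 68.6, 97.3, 112.0, 0.0, 60.9, 22.4, 65.1, 0.0, 100.1, 60.2, 9.1, 22.4, 107.1, 23.1, 44.1, 95.9.
Season total = 951.3 DD.
Complete generations = ⌊951.3 / 180⌋ = 5.

5 generations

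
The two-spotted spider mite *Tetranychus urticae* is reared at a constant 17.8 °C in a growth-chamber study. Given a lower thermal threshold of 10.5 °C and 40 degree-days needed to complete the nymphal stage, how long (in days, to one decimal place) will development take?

Daily accumulation = 17.8 − 10.5 = 7.3 DD/day.
Duration = 40 / 7.3 = 5.479 ≈ 5.5 days.

5.5 days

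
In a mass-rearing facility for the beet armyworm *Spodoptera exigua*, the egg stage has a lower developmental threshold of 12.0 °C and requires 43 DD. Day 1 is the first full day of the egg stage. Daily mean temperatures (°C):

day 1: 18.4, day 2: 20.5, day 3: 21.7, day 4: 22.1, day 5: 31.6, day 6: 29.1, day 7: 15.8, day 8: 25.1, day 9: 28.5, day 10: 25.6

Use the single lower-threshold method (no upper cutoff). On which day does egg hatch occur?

Daily DD above 12.0 °C: 6.4, 8.5, 9.7, 10.1, 19.6, 17.1, 3.8, 13.1, 16.5, 13.6.
Cumulative: 6.4, 14.9, 24.6, 34.7, 54.3, 71.4, 75.2, 88.3, 104.8, 118.4.
The total first reaches 43 DD on day 5.

day 5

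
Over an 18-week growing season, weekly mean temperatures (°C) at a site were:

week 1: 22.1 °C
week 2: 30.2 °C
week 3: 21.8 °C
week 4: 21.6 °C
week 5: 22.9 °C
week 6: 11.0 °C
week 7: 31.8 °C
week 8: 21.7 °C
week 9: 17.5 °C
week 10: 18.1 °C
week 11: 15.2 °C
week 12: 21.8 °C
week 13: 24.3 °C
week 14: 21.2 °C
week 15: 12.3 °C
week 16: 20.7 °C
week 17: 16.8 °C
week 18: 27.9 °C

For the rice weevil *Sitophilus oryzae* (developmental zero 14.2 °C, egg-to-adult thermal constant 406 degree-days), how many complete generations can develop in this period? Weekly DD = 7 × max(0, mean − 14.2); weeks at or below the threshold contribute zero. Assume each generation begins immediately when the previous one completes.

2 generations

Weekly DD (7 × max(0, T̄ − 14.2)): 55.3, 112.0, 53.2, 51.8, 60.9, 0.0, 123.2, 52.5, 23.1, 27.3, 7.0, 53.2, 70.7, 49.0, 0.0, 45.5, 18.2, 95.9.
Season total = 898.8 DD.
Complete generations = ⌊898.8 / 406⌋ = 2.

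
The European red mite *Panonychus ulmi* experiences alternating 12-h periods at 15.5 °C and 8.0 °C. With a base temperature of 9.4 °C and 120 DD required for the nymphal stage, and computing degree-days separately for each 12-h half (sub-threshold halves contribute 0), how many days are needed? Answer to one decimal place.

39.3 days

Day half: max(0, 15.5 − 9.4) × 0.5 = 6.1 × 0.5 = 3.05 DD.
Night half: max(0, 8.0 − 9.4) × 0.5 = 0.0 × 0.5 = 0.00 DD.
Per 24 h: 3.05 DD/day.
Duration = 120 / 3.05 = 39.344 ≈ 39.3 days.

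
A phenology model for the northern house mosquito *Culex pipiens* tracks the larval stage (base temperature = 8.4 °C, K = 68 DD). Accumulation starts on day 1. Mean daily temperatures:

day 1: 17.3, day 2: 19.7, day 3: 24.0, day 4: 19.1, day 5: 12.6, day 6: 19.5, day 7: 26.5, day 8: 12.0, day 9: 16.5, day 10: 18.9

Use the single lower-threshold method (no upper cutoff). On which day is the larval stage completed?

Daily DD above 8.4 °C: 8.9, 11.3, 15.6, 10.7, 4.2, 11.1, 18.1, 3.6, 8.1, 10.5.
Cumulative: 8.9, 20.2, 35.8, 46.5, 50.7, 61.8, 79.9, 83.5, 91.6, 102.1.
The total first reaches 68 DD on day 7.

day 7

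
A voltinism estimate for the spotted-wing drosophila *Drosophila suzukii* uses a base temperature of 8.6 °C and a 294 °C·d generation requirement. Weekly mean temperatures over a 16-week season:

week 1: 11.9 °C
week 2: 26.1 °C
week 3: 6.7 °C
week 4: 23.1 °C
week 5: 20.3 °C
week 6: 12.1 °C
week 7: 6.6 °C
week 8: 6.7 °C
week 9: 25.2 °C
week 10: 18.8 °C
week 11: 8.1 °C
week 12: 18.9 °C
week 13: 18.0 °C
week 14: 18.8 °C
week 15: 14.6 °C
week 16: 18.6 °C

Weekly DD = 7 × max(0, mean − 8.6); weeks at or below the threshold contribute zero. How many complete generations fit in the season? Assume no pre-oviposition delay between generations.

2 generations

Weekly DD (7 × max(0, T̄ − 8.6)): 23.1, 122.5, 0.0, 101.5, 81.9, 24.5, 0.0, 0.0, 116.2, 71.4, 0.0, 72.1, 65.8, 71.4, 42.0, 70.0.
Season total = 862.4 DD.
Complete generations = ⌊862.4 / 294⌋ = 2.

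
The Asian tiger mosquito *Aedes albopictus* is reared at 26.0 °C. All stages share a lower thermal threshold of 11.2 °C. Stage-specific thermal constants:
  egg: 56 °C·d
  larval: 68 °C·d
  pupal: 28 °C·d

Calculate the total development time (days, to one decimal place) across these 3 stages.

10.3 days

Daily accumulation at 26.0 °C = 26.0 − 11.2 = 14.8 DD/day.
Total K = 56 + 68 + 28 = 152 DD.
Total duration = 152 / 14.8 = 10.270 ≈ 10.3 days.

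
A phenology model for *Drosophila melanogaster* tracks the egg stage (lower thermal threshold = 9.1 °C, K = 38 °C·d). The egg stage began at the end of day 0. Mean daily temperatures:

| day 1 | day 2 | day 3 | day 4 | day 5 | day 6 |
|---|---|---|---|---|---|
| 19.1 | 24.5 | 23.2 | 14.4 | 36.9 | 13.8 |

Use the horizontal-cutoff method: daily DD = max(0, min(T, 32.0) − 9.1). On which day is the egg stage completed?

day 3

Daily DD above 9.1 °C (capped at 22.9): 10.0, 15.4, 14.1, 5.3, 22.9, 4.7.
Cumulative: 10.0, 25.4, 39.5, 44.8, 67.7, 72.4.
The total first reaches 38 DD on day 3.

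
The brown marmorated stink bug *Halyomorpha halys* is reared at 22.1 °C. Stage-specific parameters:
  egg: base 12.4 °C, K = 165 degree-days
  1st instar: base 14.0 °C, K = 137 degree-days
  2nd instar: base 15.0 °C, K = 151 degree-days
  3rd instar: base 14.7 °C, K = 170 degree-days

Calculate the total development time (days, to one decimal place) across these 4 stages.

egg: 165 / (22.1 − 12.4) = 165 / 9.7 = 17.010 d.
1st instar: 137 / (22.1 − 14.0) = 137 / 8.1 = 16.914 d.
2nd instar: 151 / (22.1 − 15.0) = 151 / 7.1 = 21.268 d.
3rd instar: 170 / (22.1 − 14.7) = 170 / 7.4 = 22.973 d.
Sum = 78.164 ≈ 78.2 days.

78.2 days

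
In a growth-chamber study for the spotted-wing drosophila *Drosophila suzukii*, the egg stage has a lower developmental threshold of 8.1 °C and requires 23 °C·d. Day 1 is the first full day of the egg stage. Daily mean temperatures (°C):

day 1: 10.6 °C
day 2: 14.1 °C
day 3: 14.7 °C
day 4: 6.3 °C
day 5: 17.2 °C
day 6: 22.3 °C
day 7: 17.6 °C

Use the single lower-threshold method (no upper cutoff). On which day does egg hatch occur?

Daily DD above 8.1 °C: 2.5, 6.0, 6.6, 0.0, 9.1, 14.2, 9.5.
Cumulative: 2.5, 8.5, 15.1, 15.1, 24.2, 38.4, 47.9.
The total first reaches 23 DD on day 5.

day 5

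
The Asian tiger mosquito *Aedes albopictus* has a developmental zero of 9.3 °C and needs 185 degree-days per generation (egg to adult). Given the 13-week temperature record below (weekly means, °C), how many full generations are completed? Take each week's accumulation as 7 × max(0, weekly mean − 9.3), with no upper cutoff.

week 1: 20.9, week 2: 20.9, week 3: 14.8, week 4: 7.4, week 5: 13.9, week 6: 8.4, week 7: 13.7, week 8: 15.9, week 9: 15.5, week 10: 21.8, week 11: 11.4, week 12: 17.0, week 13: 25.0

Weekly DD (7 × max(0, T̄ − 9.3)): 81.2, 81.2, 38.5, 0.0, 32.2, 0.0, 30.8, 46.2, 43.4, 87.5, 14.7, 53.9, 109.9.
Season total = 619.5 DD.
Complete generations = ⌊619.5 / 185⌋ = 3.

3 generations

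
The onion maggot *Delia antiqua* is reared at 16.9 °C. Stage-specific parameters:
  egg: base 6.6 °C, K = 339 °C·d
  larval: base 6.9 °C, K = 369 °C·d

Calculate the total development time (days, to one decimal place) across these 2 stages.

69.8 days

egg: 339 / (16.9 − 6.6) = 339 / 10.3 = 32.913 d.
larval: 369 / (16.9 − 6.9) = 369 / 10.0 = 36.900 d.
Sum = 69.813 ≈ 69.8 days.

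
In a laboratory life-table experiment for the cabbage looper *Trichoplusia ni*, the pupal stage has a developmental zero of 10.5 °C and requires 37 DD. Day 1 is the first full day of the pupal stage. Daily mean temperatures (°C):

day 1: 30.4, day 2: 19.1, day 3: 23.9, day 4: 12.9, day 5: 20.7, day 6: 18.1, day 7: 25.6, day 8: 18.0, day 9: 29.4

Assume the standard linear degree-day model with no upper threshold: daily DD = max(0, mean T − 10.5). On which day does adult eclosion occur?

Daily DD above 10.5 °C: 19.9, 8.6, 13.4, 2.4, 10.2, 7.6, 15.1, 7.5, 18.9.
Cumulative: 19.9, 28.5, 41.9, 44.3, 54.5, 62.1, 77.2, 84.7, 103.6.
The total first reaches 37 DD on day 3.

day 3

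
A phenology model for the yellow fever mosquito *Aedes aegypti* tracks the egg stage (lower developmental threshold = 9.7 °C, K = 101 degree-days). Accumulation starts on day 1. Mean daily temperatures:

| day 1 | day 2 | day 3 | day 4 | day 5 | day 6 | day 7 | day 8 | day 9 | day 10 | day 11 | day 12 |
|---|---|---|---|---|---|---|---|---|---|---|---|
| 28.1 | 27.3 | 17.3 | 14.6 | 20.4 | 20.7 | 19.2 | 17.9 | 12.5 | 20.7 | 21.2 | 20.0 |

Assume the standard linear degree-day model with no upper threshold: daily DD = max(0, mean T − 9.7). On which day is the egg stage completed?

day 10

Daily DD above 9.7 °C: 18.4, 17.6, 7.6, 4.9, 10.7, 11.0, 9.5, 8.2, 2.8, 11.0, 11.5, 10.3.
Cumulative: 18.4, 36.0, 43.6, 48.5, 59.2, 70.2, 79.7, 87.9, 90.7, 101.7, 113.2, 123.5.
The total first reaches 101 DD on day 10.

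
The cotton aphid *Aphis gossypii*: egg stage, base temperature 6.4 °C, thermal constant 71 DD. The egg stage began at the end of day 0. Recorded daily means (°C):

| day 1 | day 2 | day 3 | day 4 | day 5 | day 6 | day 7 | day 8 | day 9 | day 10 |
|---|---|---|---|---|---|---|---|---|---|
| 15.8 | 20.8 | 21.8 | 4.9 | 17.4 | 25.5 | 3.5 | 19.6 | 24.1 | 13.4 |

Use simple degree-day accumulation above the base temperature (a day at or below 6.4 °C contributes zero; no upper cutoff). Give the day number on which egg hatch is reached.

Daily DD above 6.4 °C: 9.4, 14.4, 15.4, 0.0, 11.0, 19.1, 0.0, 13.2, 17.7, 7.0.
Cumulative: 9.4, 23.8, 39.2, 39.2, 50.2, 69.3, 69.3, 82.5, 100.2, 107.2.
The total first reaches 71 DD on day 8.

day 8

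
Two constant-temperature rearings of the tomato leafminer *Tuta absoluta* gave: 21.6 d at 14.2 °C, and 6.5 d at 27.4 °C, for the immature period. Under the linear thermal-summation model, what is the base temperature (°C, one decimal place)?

8.5 °C

Linear rate model ⇒ the product D·(T − T_b) is constant across temperatures.
21.6·(14.2 − T_b) = 6.5·(27.4 − T_b)
T_b = (21.6·14.2 − 6.5·27.4) / (21.6 − 6.5) = 128.62 / 15.1 = 8.518 °C ≈ 8.5 °C.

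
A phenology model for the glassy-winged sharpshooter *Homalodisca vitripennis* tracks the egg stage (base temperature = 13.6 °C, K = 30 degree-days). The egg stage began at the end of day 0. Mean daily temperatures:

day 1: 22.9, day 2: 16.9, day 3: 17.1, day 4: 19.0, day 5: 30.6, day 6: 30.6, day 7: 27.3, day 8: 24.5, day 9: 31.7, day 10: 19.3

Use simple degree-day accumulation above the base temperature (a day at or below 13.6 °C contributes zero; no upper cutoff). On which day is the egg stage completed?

Daily DD above 13.6 °C: 9.3, 3.3, 3.5, 5.4, 17.0, 17.0, 13.7, 10.9, 18.1, 5.7.
Cumulative: 9.3, 12.6, 16.1, 21.5, 38.5, 55.5, 69.2, 80.1, 98.2, 103.9.
The total first reaches 30 DD on day 5.

day 5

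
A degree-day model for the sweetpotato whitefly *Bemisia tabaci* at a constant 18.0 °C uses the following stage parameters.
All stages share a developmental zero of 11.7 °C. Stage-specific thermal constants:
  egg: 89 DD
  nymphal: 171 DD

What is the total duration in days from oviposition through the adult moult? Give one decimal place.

41.3 days

Daily accumulation at 18.0 °C = 18.0 − 11.7 = 6.3 DD/day.
Total K = 89 + 171 = 260 DD.
Total duration = 260 / 6.3 = 41.270 ≈ 41.3 days.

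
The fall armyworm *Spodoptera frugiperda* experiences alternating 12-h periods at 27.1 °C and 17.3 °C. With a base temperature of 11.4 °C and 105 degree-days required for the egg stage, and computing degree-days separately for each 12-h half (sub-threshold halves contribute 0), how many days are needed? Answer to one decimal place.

9.7 days

Day half: max(0, 27.1 − 11.4) × 0.5 = 15.7 × 0.5 = 7.85 DD.
Night half: max(0, 17.3 − 11.4) × 0.5 = 5.9 × 0.5 = 2.95 DD.
Per 24 h: 10.80 DD/day.
Duration = 105 / 10.80 = 9.722 ≈ 9.7 days.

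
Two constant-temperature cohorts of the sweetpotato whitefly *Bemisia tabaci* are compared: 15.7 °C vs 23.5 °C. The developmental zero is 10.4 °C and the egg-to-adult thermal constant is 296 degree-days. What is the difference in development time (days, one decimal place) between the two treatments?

33.3 days

At 15.7 °C: 296 / (15.7 − 10.4) = 296 / 5.3 = 55.849 d.
At 23.5 °C: 296 / (23.5 − 10.4) = 296 / 13.1 = 22.595 d.
Difference = |55.849 − 22.595| = 33.254 ≈ 33.3 days.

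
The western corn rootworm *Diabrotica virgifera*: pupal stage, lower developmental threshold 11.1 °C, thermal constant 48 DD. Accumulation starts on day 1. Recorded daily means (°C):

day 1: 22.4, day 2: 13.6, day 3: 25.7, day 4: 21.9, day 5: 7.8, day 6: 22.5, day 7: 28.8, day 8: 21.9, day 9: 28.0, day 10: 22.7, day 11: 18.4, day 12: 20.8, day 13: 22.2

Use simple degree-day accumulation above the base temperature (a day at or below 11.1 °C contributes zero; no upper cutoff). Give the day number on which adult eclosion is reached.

Daily DD above 11.1 °C: 11.3, 2.5, 14.6, 10.8, 0.0, 11.4, 17.7, 10.8, 16.9, 11.6, 7.3, 9.7, 11.1.
Cumulative: 11.3, 13.8, 28.4, 39.2, 39.2, 50.6, 68.3, 79.1, 96.0, 107.6, 114.9, 124.6, 135.7.
The total first reaches 48 DD on day 6.

day 6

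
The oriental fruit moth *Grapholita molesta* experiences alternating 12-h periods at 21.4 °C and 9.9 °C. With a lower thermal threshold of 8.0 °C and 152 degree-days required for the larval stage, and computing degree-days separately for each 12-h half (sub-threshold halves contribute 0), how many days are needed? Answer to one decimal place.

Day half: max(0, 21.4 − 8.0) × 0.5 = 13.4 × 0.5 = 6.70 DD.
Night half: max(0, 9.9 − 8.0) × 0.5 = 1.9 × 0.5 = 0.95 DD.
Per 24 h: 7.65 DD/day.
Duration = 152 / 7.65 = 19.869 ≈ 19.9 days.

19.9 days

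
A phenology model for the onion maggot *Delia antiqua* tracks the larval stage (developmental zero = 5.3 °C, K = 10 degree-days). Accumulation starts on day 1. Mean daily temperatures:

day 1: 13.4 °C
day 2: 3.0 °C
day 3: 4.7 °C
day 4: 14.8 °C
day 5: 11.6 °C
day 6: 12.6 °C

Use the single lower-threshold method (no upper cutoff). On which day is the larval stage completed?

day 4

Daily DD above 5.3 °C: 8.1, 0.0, 0.0, 9.5, 6.3, 7.3.
Cumulative: 8.1, 8.1, 8.1, 17.6, 23.9, 31.2.
The total first reaches 10 DD on day 4.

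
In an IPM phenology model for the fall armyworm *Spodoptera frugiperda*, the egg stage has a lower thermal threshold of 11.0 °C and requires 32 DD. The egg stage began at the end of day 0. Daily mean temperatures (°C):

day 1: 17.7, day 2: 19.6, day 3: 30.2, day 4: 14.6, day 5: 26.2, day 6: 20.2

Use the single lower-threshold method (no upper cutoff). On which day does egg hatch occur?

Daily DD above 11.0 °C: 6.7, 8.6, 19.2, 3.6, 15.2, 9.2.
Cumulative: 6.7, 15.3, 34.5, 38.1, 53.3, 62.5.
The total first reaches 32 DD on day 3.

day 3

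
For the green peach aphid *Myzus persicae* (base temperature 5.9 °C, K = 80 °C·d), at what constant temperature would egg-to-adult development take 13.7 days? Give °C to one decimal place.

Required daily accumulation = 80 / 13.7 = 5.839 DD/day.
T = T_base + 5.839 = 5.9 + 5.839 = 11.739 ≈ 11.7 °C.

11.7 °C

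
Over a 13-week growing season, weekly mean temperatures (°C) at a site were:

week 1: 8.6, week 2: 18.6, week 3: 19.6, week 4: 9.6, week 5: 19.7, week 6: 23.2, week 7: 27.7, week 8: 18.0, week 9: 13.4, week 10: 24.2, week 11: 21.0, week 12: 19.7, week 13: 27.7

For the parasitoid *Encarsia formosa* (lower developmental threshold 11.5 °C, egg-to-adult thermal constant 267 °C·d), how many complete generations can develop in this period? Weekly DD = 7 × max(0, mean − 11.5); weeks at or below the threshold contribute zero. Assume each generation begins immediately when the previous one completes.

2 generations

Weekly DD (7 × max(0, T̄ − 11.5)): 0.0, 49.7, 56.7, 0.0, 57.4, 81.9, 113.4, 45.5, 13.3, 88.9, 66.5, 57.4, 113.4.
Season total = 744.1 DD.
Complete generations = ⌊744.1 / 267⌋ = 2.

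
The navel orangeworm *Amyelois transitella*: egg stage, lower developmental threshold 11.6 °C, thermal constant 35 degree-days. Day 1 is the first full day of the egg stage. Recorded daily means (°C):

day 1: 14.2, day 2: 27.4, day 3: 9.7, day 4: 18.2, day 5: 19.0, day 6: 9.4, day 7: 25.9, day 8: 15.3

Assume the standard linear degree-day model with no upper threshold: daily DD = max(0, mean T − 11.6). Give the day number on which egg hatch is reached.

Daily DD above 11.6 °C: 2.6, 15.8, 0.0, 6.6, 7.4, 0.0, 14.3, 3.7.
Cumulative: 2.6, 18.4, 18.4, 25.0, 32.4, 32.4, 46.7, 50.4.
The total first reaches 35 DD on day 7.

day 7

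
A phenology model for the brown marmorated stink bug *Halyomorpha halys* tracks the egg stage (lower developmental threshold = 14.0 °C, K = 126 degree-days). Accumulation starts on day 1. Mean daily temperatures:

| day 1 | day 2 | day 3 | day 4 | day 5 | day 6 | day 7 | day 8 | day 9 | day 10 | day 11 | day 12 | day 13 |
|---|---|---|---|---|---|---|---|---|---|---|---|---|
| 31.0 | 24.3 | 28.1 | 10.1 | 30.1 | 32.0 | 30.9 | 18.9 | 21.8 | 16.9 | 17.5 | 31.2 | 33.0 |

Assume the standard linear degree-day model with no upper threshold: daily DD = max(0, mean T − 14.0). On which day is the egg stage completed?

day 12

Daily DD above 14.0 °C: 17.0, 10.3, 14.1, 0.0, 16.1, 18.0, 16.9, 4.9, 7.8, 2.9, 3.5, 17.2, 19.0.
Cumulative: 17.0, 27.3, 41.4, 41.4, 57.5, 75.5, 92.4, 97.3, 105.1, 108.0, 111.5, 128.7, 147.7.
The total first reaches 126 DD on day 12.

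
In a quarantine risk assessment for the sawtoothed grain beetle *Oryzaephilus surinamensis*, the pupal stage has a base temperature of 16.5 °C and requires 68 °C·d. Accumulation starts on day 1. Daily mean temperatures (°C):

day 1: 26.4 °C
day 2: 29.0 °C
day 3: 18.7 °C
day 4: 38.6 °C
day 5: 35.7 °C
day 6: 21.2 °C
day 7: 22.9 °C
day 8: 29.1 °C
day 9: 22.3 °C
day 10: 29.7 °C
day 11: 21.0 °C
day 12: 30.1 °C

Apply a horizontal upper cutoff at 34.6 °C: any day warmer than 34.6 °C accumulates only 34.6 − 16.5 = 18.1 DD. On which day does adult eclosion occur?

day 7

Daily DD above 16.5 °C (capped at 18.1): 9.9, 12.5, 2.2, 18.1, 18.1, 4.7, 6.4, 12.6, 5.8, 13.2, 4.5, 13.6.
Cumulative: 9.9, 22.4, 24.6, 42.7, 60.8, 65.5, 71.9, 84.5, 90.3, 103.5, 108.0, 121.6.
The total first reaches 68 DD on day 7.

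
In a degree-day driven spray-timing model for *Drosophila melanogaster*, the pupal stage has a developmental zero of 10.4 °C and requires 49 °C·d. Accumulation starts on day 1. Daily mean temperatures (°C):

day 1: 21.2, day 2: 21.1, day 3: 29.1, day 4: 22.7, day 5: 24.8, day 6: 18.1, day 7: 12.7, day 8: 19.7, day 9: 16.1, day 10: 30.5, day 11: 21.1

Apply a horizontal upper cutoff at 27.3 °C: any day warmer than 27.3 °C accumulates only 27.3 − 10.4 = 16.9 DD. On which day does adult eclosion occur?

day 4

Daily DD above 10.4 °C (capped at 16.9): 10.8, 10.7, 16.9, 12.3, 14.4, 7.7, 2.3, 9.3, 5.7, 16.9, 10.7.
Cumulative: 10.8, 21.5, 38.4, 50.7, 65.1, 72.8, 75.1, 84.4, 90.1, 107.0, 117.7.
The total first reaches 49 DD on day 4.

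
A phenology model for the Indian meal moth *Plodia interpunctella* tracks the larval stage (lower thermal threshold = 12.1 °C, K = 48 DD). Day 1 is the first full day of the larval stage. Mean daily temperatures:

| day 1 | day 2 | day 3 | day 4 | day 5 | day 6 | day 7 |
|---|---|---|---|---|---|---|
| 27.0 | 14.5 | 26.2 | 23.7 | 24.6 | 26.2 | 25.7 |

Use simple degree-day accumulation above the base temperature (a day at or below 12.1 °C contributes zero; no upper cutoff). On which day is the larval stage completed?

Daily DD above 12.1 °C: 14.9, 2.4, 14.1, 11.6, 12.5, 14.1, 13.6.
Cumulative: 14.9, 17.3, 31.4, 43.0, 55.5, 69.6, 83.2.
The total first reaches 48 DD on day 5.

day 5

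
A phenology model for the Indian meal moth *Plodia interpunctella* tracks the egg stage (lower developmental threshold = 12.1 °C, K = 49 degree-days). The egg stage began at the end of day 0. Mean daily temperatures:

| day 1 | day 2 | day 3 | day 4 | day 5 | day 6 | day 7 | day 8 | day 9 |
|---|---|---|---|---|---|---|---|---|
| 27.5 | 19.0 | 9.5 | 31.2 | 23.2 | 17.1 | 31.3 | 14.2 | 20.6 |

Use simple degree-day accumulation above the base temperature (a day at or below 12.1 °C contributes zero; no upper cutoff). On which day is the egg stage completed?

Daily DD above 12.1 °C: 15.4, 6.9, 0.0, 19.1, 11.1, 5.0, 19.2, 2.1, 8.5.
Cumulative: 15.4, 22.3, 22.3, 41.4, 52.5, 57.5, 76.7, 78.8, 87.3.
The total first reaches 49 DD on day 5.

day 5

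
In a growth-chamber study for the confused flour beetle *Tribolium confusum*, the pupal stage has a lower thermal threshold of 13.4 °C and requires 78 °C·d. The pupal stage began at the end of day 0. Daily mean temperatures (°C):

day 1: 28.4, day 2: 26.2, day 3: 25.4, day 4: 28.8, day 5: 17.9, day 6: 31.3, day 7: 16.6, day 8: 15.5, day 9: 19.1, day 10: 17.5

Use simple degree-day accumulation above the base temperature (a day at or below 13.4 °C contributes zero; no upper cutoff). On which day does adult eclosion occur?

Daily DD above 13.4 °C: 15.0, 12.8, 12.0, 15.4, 4.5, 17.9, 3.2, 2.1, 5.7, 4.1.
Cumulative: 15.0, 27.8, 39.8, 55.2, 59.7, 77.6, 80.8, 82.9, 88.6, 92.7.
The total first reaches 78 DD on day 7.

day 7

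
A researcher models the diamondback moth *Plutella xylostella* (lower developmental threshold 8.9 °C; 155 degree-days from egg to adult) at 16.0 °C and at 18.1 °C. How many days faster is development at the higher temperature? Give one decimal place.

5.0 days

At 16.0 °C: 155 / (16.0 − 8.9) = 155 / 7.1 = 21.831 d.
At 18.1 °C: 155 / (18.1 − 8.9) = 155 / 9.2 = 16.848 d.
Difference = |21.831 − 16.848| = 4.983 ≈ 5.0 days.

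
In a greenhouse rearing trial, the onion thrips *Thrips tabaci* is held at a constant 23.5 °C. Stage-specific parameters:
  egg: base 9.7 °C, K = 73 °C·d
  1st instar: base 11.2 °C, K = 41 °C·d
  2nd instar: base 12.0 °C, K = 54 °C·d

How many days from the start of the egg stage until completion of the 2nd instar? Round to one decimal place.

13.3 days

egg: 73 / (23.5 − 9.7) = 73 / 13.8 = 5.290 d.
1st instar: 41 / (23.5 − 11.2) = 41 / 12.3 = 3.333 d.
2nd instar: 54 / (23.5 − 12.0) = 54 / 11.5 = 4.696 d.
Sum = 13.319 ≈ 13.3 days.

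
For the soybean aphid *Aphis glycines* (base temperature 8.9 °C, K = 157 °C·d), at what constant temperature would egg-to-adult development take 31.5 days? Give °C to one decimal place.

Required daily accumulation = 157 / 31.5 = 4.984 DD/day.
T = T_base + 4.984 = 8.9 + 4.984 = 13.884 ≈ 13.9 °C.

13.9 °C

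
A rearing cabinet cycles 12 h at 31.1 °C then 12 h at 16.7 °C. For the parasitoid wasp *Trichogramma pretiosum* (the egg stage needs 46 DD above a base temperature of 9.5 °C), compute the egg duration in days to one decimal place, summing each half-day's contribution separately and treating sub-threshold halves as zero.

3.2 days

Day half: max(0, 31.1 − 9.5) × 0.5 = 21.6 × 0.5 = 10.80 DD.
Night half: max(0, 16.7 − 9.5) × 0.5 = 7.2 × 0.5 = 3.60 DD.
Per 24 h: 14.40 DD/day.
Duration = 46 / 14.40 = 3.194 ≈ 3.2 days.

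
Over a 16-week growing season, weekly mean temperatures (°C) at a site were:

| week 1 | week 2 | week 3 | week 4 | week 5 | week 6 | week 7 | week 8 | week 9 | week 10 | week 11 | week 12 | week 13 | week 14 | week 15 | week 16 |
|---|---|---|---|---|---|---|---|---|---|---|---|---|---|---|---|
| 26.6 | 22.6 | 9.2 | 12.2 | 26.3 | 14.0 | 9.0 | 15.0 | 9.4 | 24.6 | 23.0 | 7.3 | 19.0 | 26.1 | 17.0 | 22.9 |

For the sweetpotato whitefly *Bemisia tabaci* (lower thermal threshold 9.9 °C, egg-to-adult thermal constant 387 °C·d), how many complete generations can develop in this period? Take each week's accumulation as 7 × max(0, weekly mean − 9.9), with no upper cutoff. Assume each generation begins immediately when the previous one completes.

2 generations

Weekly DD (7 × max(0, T̄ − 9.9)): 116.9, 88.9, 0.0, 16.1, 114.8, 28.7, 0.0, 35.7, 0.0, 102.9, 91.7, 0.0, 63.7, 113.4, 49.7, 91.0.
Season total = 913.5 DD.
Complete generations = ⌊913.5 / 387⌋ = 2.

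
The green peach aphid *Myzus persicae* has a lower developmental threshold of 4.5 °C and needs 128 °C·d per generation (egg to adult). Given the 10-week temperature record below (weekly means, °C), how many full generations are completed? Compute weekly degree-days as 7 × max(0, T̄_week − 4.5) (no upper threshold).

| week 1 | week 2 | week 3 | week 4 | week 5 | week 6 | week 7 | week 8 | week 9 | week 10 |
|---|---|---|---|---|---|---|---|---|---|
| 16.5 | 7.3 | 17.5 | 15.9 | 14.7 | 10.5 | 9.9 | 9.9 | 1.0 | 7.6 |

3 generations

Weekly DD (7 × max(0, T̄ − 4.5)): 84.0, 19.6, 91.0, 79.8, 71.4, 42.0, 37.8, 37.8, 0.0, 21.7.
Season total = 485.1 DD.
Complete generations = ⌊485.1 / 128⌋ = 3.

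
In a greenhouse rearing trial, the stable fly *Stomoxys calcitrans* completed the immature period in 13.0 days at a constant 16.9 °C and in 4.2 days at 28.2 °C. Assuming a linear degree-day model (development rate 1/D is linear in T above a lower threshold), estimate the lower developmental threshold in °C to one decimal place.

11.5 °C

Linear rate model ⇒ the product D·(T − T_b) is constant across temperatures.
13.0·(16.9 − T_b) = 4.2·(28.2 − T_b)
T_b = (13.0·16.9 − 4.2·28.2) / (13.0 − 4.2) = 101.26 / 8.8 = 11.507 °C ≈ 11.5 °C.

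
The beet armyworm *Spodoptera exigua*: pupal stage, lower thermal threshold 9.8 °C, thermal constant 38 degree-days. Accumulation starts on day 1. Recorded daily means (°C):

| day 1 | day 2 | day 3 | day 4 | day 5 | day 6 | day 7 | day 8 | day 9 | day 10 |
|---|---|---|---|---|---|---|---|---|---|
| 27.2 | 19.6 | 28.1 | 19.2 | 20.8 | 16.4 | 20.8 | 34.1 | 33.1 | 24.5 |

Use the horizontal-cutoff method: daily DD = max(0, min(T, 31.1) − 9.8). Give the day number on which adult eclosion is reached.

day 3

Daily DD above 9.8 °C (capped at 21.3): 17.4, 9.8, 18.3, 9.4, 11.0, 6.6, 11.0, 21.3, 21.3, 14.7.
Cumulative: 17.4, 27.2, 45.5, 54.9, 65.9, 72.5, 83.5, 104.8, 126.1, 140.8.
The total first reaches 38 DD on day 3.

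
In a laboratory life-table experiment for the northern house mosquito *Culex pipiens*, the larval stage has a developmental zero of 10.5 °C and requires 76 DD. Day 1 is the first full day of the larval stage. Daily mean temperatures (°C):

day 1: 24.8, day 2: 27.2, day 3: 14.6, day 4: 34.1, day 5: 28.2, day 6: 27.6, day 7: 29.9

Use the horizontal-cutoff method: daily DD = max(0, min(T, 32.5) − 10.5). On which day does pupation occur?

Daily DD above 10.5 °C (capped at 22.0): 14.3, 16.7, 4.1, 22.0, 17.7, 17.1, 19.4.
Cumulative: 14.3, 31.0, 35.1, 57.1, 74.8, 91.9, 111.3.
The total first reaches 76 DD on day 6.

day 6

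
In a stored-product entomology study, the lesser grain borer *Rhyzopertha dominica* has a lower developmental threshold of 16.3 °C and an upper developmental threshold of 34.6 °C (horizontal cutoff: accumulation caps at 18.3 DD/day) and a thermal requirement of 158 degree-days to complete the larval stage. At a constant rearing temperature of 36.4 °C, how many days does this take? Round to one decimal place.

8.6 days

Temperature 36.4 °C exceeds the upper threshold, so daily accumulation caps at 34.6 − 16.3 = 18.3 DD/day.
Duration = 158 / 18.3 = 8.634 ≈ 8.6 days.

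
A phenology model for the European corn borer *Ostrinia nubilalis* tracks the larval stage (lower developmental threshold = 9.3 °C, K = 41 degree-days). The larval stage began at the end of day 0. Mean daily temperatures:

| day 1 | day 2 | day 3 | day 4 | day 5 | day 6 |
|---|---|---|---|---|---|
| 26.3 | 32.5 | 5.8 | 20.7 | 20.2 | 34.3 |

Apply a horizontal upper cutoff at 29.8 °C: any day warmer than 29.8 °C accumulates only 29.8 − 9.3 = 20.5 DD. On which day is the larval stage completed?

Daily DD above 9.3 °C (capped at 20.5): 17.0, 20.5, 0.0, 11.4, 10.9, 20.5.
Cumulative: 17.0, 37.5, 37.5, 48.9, 59.8, 80.3.
The total first reaches 41 DD on day 4.

day 4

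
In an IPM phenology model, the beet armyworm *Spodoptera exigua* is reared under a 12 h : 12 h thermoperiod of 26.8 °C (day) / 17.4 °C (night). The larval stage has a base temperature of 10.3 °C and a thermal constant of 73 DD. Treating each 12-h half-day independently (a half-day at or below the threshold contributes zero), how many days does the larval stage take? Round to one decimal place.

Day half: max(0, 26.8 − 10.3) × 0.5 = 16.5 × 0.5 = 8.25 DD.
Night half: max(0, 17.4 − 10.3) × 0.5 = 7.1 × 0.5 = 3.55 DD.
Per 24 h: 11.80 DD/day.
Duration = 73 / 11.80 = 6.186 ≈ 6.2 days.

6.2 days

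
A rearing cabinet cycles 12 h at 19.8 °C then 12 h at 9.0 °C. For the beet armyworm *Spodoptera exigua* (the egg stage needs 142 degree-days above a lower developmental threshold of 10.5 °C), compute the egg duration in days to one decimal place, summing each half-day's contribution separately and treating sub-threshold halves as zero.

30.5 days

Day half: max(0, 19.8 − 10.5) × 0.5 = 9.3 × 0.5 = 4.65 DD.
Night half: max(0, 9.0 − 10.5) × 0.5 = 0.0 × 0.5 = 0.00 DD.
Per 24 h: 4.65 DD/day.
Duration = 142 / 4.65 = 30.538 ≈ 30.5 days.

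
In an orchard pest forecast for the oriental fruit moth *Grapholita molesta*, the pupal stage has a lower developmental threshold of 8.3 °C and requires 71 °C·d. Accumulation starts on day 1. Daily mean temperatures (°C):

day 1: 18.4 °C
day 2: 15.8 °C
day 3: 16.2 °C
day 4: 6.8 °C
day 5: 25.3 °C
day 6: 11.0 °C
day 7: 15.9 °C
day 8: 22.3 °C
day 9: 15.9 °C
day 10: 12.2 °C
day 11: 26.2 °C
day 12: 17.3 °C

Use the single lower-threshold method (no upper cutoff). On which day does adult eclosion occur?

day 9

Daily DD above 8.3 °C: 10.1, 7.5, 7.9, 0.0, 17.0, 2.7, 7.6, 14.0, 7.6, 3.9, 17.9, 9.0.
Cumulative: 10.1, 17.6, 25.5, 25.5, 42.5, 45.2, 52.8, 66.8, 74.4, 78.3, 96.2, 105.2.
The total first reaches 71 DD on day 9.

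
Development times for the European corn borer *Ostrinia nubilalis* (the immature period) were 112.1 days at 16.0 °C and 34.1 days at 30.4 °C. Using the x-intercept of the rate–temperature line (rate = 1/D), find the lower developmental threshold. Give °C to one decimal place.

9.7 °C

Under the model K = D·(T − T_b), so D₁·(T₁ − T_b) = D₂·(T₂ − T_b).
112.1·(16.0 − T_b) = 34.1·(30.4 − T_b)
T_b = (112.1·16.0 − 34.1·30.4) / (112.1 − 34.1) = 756.96 / 78.0 = 9.705 °C ≈ 9.7 °C.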